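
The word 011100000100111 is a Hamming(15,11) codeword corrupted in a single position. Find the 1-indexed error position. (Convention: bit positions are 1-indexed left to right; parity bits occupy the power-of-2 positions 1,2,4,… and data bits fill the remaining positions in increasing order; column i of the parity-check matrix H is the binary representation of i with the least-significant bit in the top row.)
Syndrome s = H · r^T (mod 2), r = 011100000100111:
  s[0] = (101010101010101)·(011100000100111) mod 2 = 0+0+1+0+0+0+0+0+0+0+0+0+1+0+1 mod 2 = 1
  s[1] = (011001100110011)·(011100000100111) mod 2 = 0+1+1+0+0+0+0+0+0+1+0+0+0+1+1 mod 2 = 1
  s[2] = (000111100001111)·(011100000100111) mod 2 = 0+0+0+1+0+0+0+0+0+0+0+0+1+1+1 mod 2 = 0
  s[3] = (000000011111111)·(011100000100111) mod 2 = 0+0+0+0+0+0+0+0+0+1+0+0+1+1+1 mod 2 = 0
Syndrome = 1100
Column i of H is the binary representation of i, so the syndrome is the binary index of the flipped bit.
Read s = 1100 with s[0] as LSB: 1·2^0 + 1·2^1 + 0·2^2 + 0·2^3 = 3.
Error is at bit position 3.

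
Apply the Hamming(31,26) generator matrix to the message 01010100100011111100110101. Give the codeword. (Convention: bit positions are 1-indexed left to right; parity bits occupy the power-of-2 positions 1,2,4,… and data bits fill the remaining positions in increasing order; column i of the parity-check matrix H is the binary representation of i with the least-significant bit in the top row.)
Codeword c = d · G (mod 2), d = 01010100100011111100110101:
  c[0] = d·G[:,0] = (01010100100011111100110101)·(11011010101101010101010101) mod 2 = 0+1+0+1+0+0+0+0+1+0+0+0+0+1+0+1+0+1+0+0+0+1+0+1+0+1 mod 2 = 1
  c[1] = d·G[:,1] = (01010100100011111100110101)·(10110110011011001100110011) mod 2 = 0+0+0+1+0+1+0+0+0+0+0+0+1+1+0+0+1+1+0+0+1+1+0+0+0+1 mod 2 = 1
  c[2] = d·G[:,2] = (01010100100011111100110101)·(10000000000000000000000000) mod 2 = 0+0+0+0+0+0+0+0+0+0+0+0+0+0+0+0+0+0+0+0+0+0+0+0+0+0 mod 2 = 0
  c[3] = d·G[:,3] = (01010100100011111100110101)·(01110001111000111100001111) mod 2 = 0+1+0+1+0+0+0+0+1+0+0+0+0+0+1+1+1+1+0+0+0+0+0+1+0+1 mod 2 = 1
  c[4] = d·G[:,4] = (01010100100011111100110101)·(01000000000000000000000000) mod 2 = 0+1+0+0+0+0+0+0+0+0+0+0+0+0+0+0+0+0+0+0+0+0+0+0+0+0 mod 2 = 1
  c[5] = d·G[:,5] = (01010100100011111100110101)·(00100000000000000000000000) mod 2 = 0+0+0+0+0+0+0+0+0+0+0+0+0+0+0+0+0+0+0+0+0+0+0+0+0+0 mod 2 = 0
  c[6] = d·G[:,6] = (01010100100011111100110101)·(00010000000000000000000000) mod 2 = 0+0+0+1+0+0+0+0+0+0+0+0+0+0+0+0+0+0+0+0+0+0+0+0+0+0 mod 2 = 1
  c[7] = d·G[:,7] = (01010100100011111100110101)·(00001111111000000011111111) mod 2 = 0+0+0+0+0+1+0+0+1+0+0+0+0+0+0+0+0+0+0+0+1+1+0+1+0+1 mod 2 = 0
  c[8] = d·G[:,8] = (01010100100011111100110101)·(00001000000000000000000000) mod 2 = 0+0+0+0+0+0+0+0+0+0+0+0+0+0+0+0+0+0+0+0+0+0+0+0+0+0 mod 2 = 0
  c[9] = d·G[:,9] = (01010100100011111100110101)·(00000100000000000000000000) mod 2 = 0+0+0+0+0+1+0+0+0+0+0+0+0+0+0+0+0+0+0+0+0+0+0+0+0+0 mod 2 = 1
  c[10] = d·G[:,10] = (01010100100011111100110101)·(00000010000000000000000000) mod 2 = 0+0+0+0+0+0+0+0+0+0+0+0+0+0+0+0+0+0+0+0+0+0+0+0+0+0 mod 2 = 0
  c[11] = d·G[:,11] = (01010100100011111100110101)·(00000001000000000000000000) mod 2 = 0+0+0+0+0+0+0+0+0+0+0+0+0+0+0+0+0+0+0+0+0+0+0+0+0+0 mod 2 = 0
  c[12] = d·G[:,12] = (01010100100011111100110101)·(00000000100000000000000000) mod 2 = 0+0+0+0+0+0+0+0+1+0+0+0+0+0+0+0+0+0+0+0+0+0+0+0+0+0 mod 2 = 1
  c[13] = d·G[:,13] = (01010100100011111100110101)·(00000000010000000000000000) mod 2 = 0+0+0+0+0+0+0+0+0+0+0+0+0+0+0+0+0+0+0+0+0+0+0+0+0+0 mod 2 = 0
  c[14] = d·G[:,14] = (01010100100011111100110101)·(00000000001000000000000000) mod 2 = 0+0+0+0+0+0+0+0+0+0+0+0+0+0+0+0+0+0+0+0+0+0+0+0+0+0 mod 2 = 0
  c[15] = d·G[:,15] = (01010100100011111100110101)·(00000000000111111111111111) mod 2 = 0+0+0+0+0+0+0+0+0+0+0+0+1+1+1+1+1+1+0+0+1+1+0+1+0+1 mod 2 = 0
  c[16] = d·G[:,16] = (01010100100011111100110101)·(00000000000100000000000000) mod 2 = 0+0+0+0+0+0+0+0+0+0+0+0+0+0+0+0+0+0+0+0+0+0+0+0+0+0 mod 2 = 0
  c[17] = d·G[:,17] = (01010100100011111100110101)·(00000000000010000000000000) mod 2 = 0+0+0+0+0+0+0+0+0+0+0+0+1+0+0+0+0+0+0+0+0+0+0+0+0+0 mod 2 = 1
  c[18] = d·G[:,18] = (01010100100011111100110101)·(00000000000001000000000000) mod 2 = 0+0+0+0+0+0+0+0+0+0+0+0+0+1+0+0+0+0+0+0+0+0+0+0+0+0 mod 2 = 1
  c[19] = d·G[:,19] = (01010100100011111100110101)·(00000000000000100000000000) mod 2 = 0+0+0+0+0+0+0+0+0+0+0+0+0+0+1+0+0+0+0+0+0+0+0+0+0+0 mod 2 = 1
  c[20] = d·G[:,20] = (01010100100011111100110101)·(00000000000000010000000000) mod 2 = 0+0+0+0+0+0+0+0+0+0+0+0+0+0+0+1+0+0+0+0+0+0+0+0+0+0 mod 2 = 1
  c[21] = d·G[:,21] = (01010100100011111100110101)·(00000000000000001000000000) mod 2 = 0+0+0+0+0+0+0+0+0+0+0+0+0+0+0+0+1+0+0+0+0+0+0+0+0+0 mod 2 = 1
  c[22] = d·G[:,22] = (01010100100011111100110101)·(00000000000000000100000000) mod 2 = 0+0+0+0+0+0+0+0+0+0+0+0+0+0+0+0+0+1+0+0+0+0+0+0+0+0 mod 2 = 1
  c[23] = d·G[:,23] = (01010100100011111100110101)·(00000000000000000010000000) mod 2 = 0+0+0+0+0+0+0+0+0+0+0+0+0+0+0+0+0+0+0+0+0+0+0+0+0+0 mod 2 = 0
  c[24] = d·G[:,24] = (01010100100011111100110101)·(00000000000000000001000000) mod 2 = 0+0+0+0+0+0+0+0+0+0+0+0+0+0+0+0+0+0+0+0+0+0+0+0+0+0 mod 2 = 0
  c[25] = d·G[:,25] = (01010100100011111100110101)·(00000000000000000000100000) mod 2 = 0+0+0+0+0+0+0+0+0+0+0+0+0+0+0+0+0+0+0+0+1+0+0+0+0+0 mod 2 = 1
  c[26] = d·G[:,26] = (01010100100011111100110101)·(00000000000000000000010000) mod 2 = 0+0+0+0+0+0+0+0+0+0+0+0+0+0+0+0+0+0+0+0+0+1+0+0+0+0 mod 2 = 1
  c[27] = d·G[:,27] = (01010100100011111100110101)·(00000000000000000000001000) mod 2 = 0+0+0+0+0+0+0+0+0+0+0+0+0+0+0+0+0+0+0+0+0+0+0+0+0+0 mod 2 = 0
  c[28] = d·G[:,28] = (01010100100011111100110101)·(00000000000000000000000100) mod 2 = 0+0+0+0+0+0+0+0+0+0+0+0+0+0+0+0+0+0+0+0+0+0+0+1+0+0 mod 2 = 1
  c[29] = d·G[:,29] = (01010100100011111100110101)·(00000000000000000000000010) mod 2 = 0+0+0+0+0+0+0+0+0+0+0+0+0+0+0+0+0+0+0+0+0+0+0+0+0+0 mod 2 = 0
  c[30] = d·G[:,30] = (01010100100011111100110101)·(00000000000000000000000001) mod 2 = 0+0+0+0+0+0+0+0+0+0+0+0+0+0+0+0+0+0+0+0+0+0+0+0+0+1 mod 2 = 1
Codeword = 1101101001001000011111100110101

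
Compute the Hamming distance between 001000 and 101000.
XOR = 100000, count of 1s = 1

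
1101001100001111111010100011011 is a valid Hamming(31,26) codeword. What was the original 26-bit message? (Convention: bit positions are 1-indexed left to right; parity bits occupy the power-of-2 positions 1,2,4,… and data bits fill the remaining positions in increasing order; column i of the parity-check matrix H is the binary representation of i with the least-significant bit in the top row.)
Parity bits occupy power-of-2 positions; data bits are at positions {3,5,6,7,9,10,11,12,13,14,15,17,18,19,20,21,22,23,24,25,26,27,28,29,30,31} (1-indexed).
Extract: c[3]=0 c[5]=0 c[6]=0 c[7]=1 c[9]=0 c[10]=0 c[11]=0 c[12]=0 c[13]=1 c[14]=1 c[15]=1 c[17]=1 c[18]=1 c[19]=1 c[20]=0 c[21]=1 c[22]=0 c[23]=1 c[24]=0 c[25]=0 c[26]=0 c[27]=1 c[28]=1 c[29]=0 c[30]=1 c[31]=1
Data = 00010000111111010100011011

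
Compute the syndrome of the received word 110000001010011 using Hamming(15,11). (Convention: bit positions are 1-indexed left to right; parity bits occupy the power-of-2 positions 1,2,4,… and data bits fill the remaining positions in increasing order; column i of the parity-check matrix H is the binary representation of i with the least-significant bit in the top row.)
Syndrome s = H · r^T (mod 2), r = 110000001010011:
  s[0] = (101010101010101)·(110000001010011) mod 2 = 1+0+0+0+0+0+0+0+1+0+1+0+0+0+1 mod 2 = 0
  s[1] = (011001100110011)·(110000001010011) mod 2 = 0+1+0+0+0+0+0+0+0+0+1+0+0+1+1 mod 2 = 0
  s[2] = (000111100001111)·(110000001010011) mod 2 = 0+0+0+0+0+0+0+0+0+0+0+0+0+1+1 mod 2 = 0
  s[3] = (000000011111111)·(110000001010011) mod 2 = 0+0+0+0+0+0+0+0+1+0+1+0+0+1+1 mod 2 = 0
Syndrome = 0000
s = 0: no error detected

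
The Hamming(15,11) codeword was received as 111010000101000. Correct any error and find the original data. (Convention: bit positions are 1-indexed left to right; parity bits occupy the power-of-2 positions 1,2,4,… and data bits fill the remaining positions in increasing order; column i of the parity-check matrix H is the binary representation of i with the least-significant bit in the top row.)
Syndrome s = H · r^T (mod 2), r = 111010000101000:
  s[0] = (101010101010101)·(111010000101000) mod 2 = 1+0+1+0+1+0+0+0+0+0+0+0+0+0+0 mod 2 = 1
  s[1] = (011001100110011)·(111010000101000) mod 2 = 0+1+1+0+0+0+0+0+0+1+0+0+0+0+0 mod 2 = 1
  s[2] = (000111100001111)·(111010000101000) mod 2 = 0+0+0+0+1+0+0+0+0+0+0+1+0+0+0 mod 2 = 0
  s[3] = (000000011111111)·(111010000101000) mod 2 = 0+0+0+0+0+0+0+0+0+1+0+1+0+0+0 mod 2 = 0
Syndrome = 1100
Column 3 of H equals this syndrome → error at bit 3 (1-indexed).
Flip bit 3: 111010000101000 → 110010000101000
Extract data bits at positions {3,5,6,7,9,10,11,12,13,14,15}: 01000101000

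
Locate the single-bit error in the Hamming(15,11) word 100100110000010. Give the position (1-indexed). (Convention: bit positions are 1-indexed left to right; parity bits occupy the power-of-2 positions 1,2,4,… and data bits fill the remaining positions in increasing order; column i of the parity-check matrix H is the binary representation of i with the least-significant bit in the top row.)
Syndrome s = H · r^T (mod 2), r = 100100110000010:
  s[0] = (101010101010101)·(100100110000010) mod 2 = 1+0+0+0+0+0+1+0+0+0+0+0+0+0+0 mod 2 = 0
  s[1] = (011001100110011)·(100100110000010) mod 2 = 0+0+0+0+0+0+1+0+0+0+0+0+0+1+0 mod 2 = 0
  s[2] = (000111100001111)·(100100110000010) mod 2 = 0+0+0+1+0+0+1+0+0+0+0+0+0+1+0 mod 2 = 1
  s[3] = (000000011111111)·(100100110000010) mod 2 = 0+0+0+0+0+0+0+1+0+0+0+0+0+1+0 mod 2 = 0
Syndrome = 0010
Column i of H is the binary representation of i, so the syndrome is the binary index of the flipped bit.
Read s = 0010 with s[0] as LSB: 0·2^0 + 0·2^1 + 1·2^2 + 0·2^3 = 4.
Error is at bit position 4.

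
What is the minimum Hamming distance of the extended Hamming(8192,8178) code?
d_min = 4 (adding an overall parity bit to Hamming(8191,8178) raises d_min from 3 to 4).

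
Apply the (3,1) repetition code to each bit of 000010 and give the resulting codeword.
Repeat each bit 3× and concatenate:
0→000  0→000  0→000  0→000  1→111  0→000
Codeword = 000000000000111000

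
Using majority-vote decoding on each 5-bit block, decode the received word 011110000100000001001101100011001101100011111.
Split into 5-bit blocks and majority-vote each:
  block 1 = 01111: 4 ones, 1 zeros → 1
  block 2 = 00001: 1 ones, 4 zeros → 0
  block 3 = 00000: 0 ones, 5 zeros → 0
  block 4 = 00100: 1 ones, 4 zeros → 0
  block 5 = 11011: 4 ones, 1 zeros → 1
  block 6 = 00011: 2 ones, 3 zeros → 0
  block 7 = 00110: 2 ones, 3 zeros → 0
  block 8 = 11000: 2 ones, 3 zeros → 0
  block 9 = 11111: 5 ones, 0 zeros → 1
Decoded = 100010001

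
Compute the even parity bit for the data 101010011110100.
Sum of data bits: 1+0+1+0+1+0+0+1+1+1+1+0+1+0+0 = 8.
8 mod 2 = 0, so parity bit = 0.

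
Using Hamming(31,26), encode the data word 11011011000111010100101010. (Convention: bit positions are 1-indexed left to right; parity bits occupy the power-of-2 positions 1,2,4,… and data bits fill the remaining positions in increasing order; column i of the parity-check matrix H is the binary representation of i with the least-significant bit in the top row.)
Codeword c = d · G (mod 2), d = 11011011000111010100101010:
  c[0] = d·G[:,0] = (11011011000111010100101010)·(11011010101101010101010101) mod 2 = 1+1+0+1+1+0+1+0+0+0+0+1+0+1+0+1+0+1+0+0+0+0+0+0+0+0 mod 2 = 1
  c[1] = d·G[:,1] = (11011011000111010100101010)·(10110110011011001100110011) mod 2 = 1+0+0+1+0+0+1+0+0+0+0+0+1+1+0+0+0+1+0+0+1+0+0+0+1+0 mod 2 = 0
  c[2] = d·G[:,2] = (11011011000111010100101010)·(10000000000000000000000000) mod 2 = 1+0+0+0+0+0+0+0+0+0+0+0+0+0+0+0+0+0+0+0+0+0+0+0+0+0 mod 2 = 1
  c[3] = d·G[:,3] = (11011011000111010100101010)·(01110001111000111100001111) mod 2 = 0+1+0+1+0+0+0+1+0+0+0+0+0+0+0+1+0+1+0+0+0+0+1+0+1+0 mod 2 = 1
  c[4] = d·G[:,4] = (11011011000111010100101010)·(01000000000000000000000000) mod 2 = 0+1+0+0+0+0+0+0+0+0+0+0+0+0+0+0+0+0+0+0+0+0+0+0+0+0 mod 2 = 1
  c[5] = d·G[:,5] = (11011011000111010100101010)·(00100000000000000000000000) mod 2 = 0+0+0+0+0+0+0+0+0+0+0+0+0+0+0+0+0+0+0+0+0+0+0+0+0+0 mod 2 = 0
  c[6] = d·G[:,6] = (11011011000111010100101010)·(00010000000000000000000000) mod 2 = 0+0+0+1+0+0+0+0+0+0+0+0+0+0+0+0+0+0+0+0+0+0+0+0+0+0 mod 2 = 1
  c[7] = d·G[:,7] = (11011011000111010100101010)·(00001111111000000011111111) mod 2 = 0+0+0+0+1+0+1+1+0+0+0+0+0+0+0+0+0+0+0+0+1+0+1+0+1+0 mod 2 = 0
  c[8] = d·G[:,8] = (11011011000111010100101010)·(00001000000000000000000000) mod 2 = 0+0+0+0+1+0+0+0+0+0+0+0+0+0+0+0+0+0+0+0+0+0+0+0+0+0 mod 2 = 1
  c[9] = d·G[:,9] = (11011011000111010100101010)·(00000100000000000000000000) mod 2 = 0+0+0+0+0+0+0+0+0+0+0+0+0+0+0+0+0+0+0+0+0+0+0+0+0+0 mod 2 = 0
  c[10] = d·G[:,10] = (11011011000111010100101010)·(00000010000000000000000000) mod 2 = 0+0+0+0+0+0+1+0+0+0+0+0+0+0+0+0+0+0+0+0+0+0+0+0+0+0 mod 2 = 1
  c[11] = d·G[:,11] = (11011011000111010100101010)·(00000001000000000000000000) mod 2 = 0+0+0+0+0+0+0+1+0+0+0+0+0+0+0+0+0+0+0+0+0+0+0+0+0+0 mod 2 = 1
  c[12] = d·G[:,12] = (11011011000111010100101010)·(00000000100000000000000000) mod 2 = 0+0+0+0+0+0+0+0+0+0+0+0+0+0+0+0+0+0+0+0+0+0+0+0+0+0 mod 2 = 0
  c[13] = d·G[:,13] = (11011011000111010100101010)·(00000000010000000000000000) mod 2 = 0+0+0+0+0+0+0+0+0+0+0+0+0+0+0+0+0+0+0+0+0+0+0+0+0+0 mod 2 = 0
  c[14] = d·G[:,14] = (11011011000111010100101010)·(00000000001000000000000000) mod 2 = 0+0+0+0+0+0+0+0+0+0+0+0+0+0+0+0+0+0+0+0+0+0+0+0+0+0 mod 2 = 0
  c[15] = d·G[:,15] = (11011011000111010100101010)·(00000000000111111111111111) mod 2 = 0+0+0+0+0+0+0+0+0+0+0+1+1+1+0+1+0+1+0+0+1+0+1+0+1+0 mod 2 = 0
  c[16] = d·G[:,16] = (11011011000111010100101010)·(00000000000100000000000000) mod 2 = 0+0+0+0+0+0+0+0+0+0+0+1+0+0+0+0+0+0+0+0+0+0+0+0+0+0 mod 2 = 1
  c[17] = d·G[:,17] = (11011011000111010100101010)·(00000000000010000000000000) mod 2 = 0+0+0+0+0+0+0+0+0+0+0+0+1+0+0+0+0+0+0+0+0+0+0+0+0+0 mod 2 = 1
  c[18] = d·G[:,18] = (11011011000111010100101010)·(00000000000001000000000000) mod 2 = 0+0+0+0+0+0+0+0+0+0+0+0+0+1+0+0+0+0+0+0+0+0+0+0+0+0 mod 2 = 1
  c[19] = d·G[:,19] = (11011011000111010100101010)·(00000000000000100000000000) mod 2 = 0+0+0+0+0+0+0+0+0+0+0+0+0+0+0+0+0+0+0+0+0+0+0+0+0+0 mod 2 = 0
  c[20] = d·G[:,20] = (11011011000111010100101010)·(00000000000000010000000000) mod 2 = 0+0+0+0+0+0+0+0+0+0+0+0+0+0+0+1+0+0+0+0+0+0+0+0+0+0 mod 2 = 1
  c[21] = d·G[:,21] = (11011011000111010100101010)·(00000000000000001000000000) mod 2 = 0+0+0+0+0+0+0+0+0+0+0+0+0+0+0+0+0+0+0+0+0+0+0+0+0+0 mod 2 = 0
  c[22] = d·G[:,22] = (11011011000111010100101010)·(00000000000000000100000000) mod 2 = 0+0+0+0+0+0+0+0+0+0+0+0+0+0+0+0+0+1+0+0+0+0+0+0+0+0 mod 2 = 1
  c[23] = d·G[:,23] = (11011011000111010100101010)·(00000000000000000010000000) mod 2 = 0+0+0+0+0+0+0+0+0+0+0+0+0+0+0+0+0+0+0+0+0+0+0+0+0+0 mod 2 = 0
  c[24] = d·G[:,24] = (11011011000111010100101010)·(00000000000000000001000000) mod 2 = 0+0+0+0+0+0+0+0+0+0+0+0+0+0+0+0+0+0+0+0+0+0+0+0+0+0 mod 2 = 0
  c[25] = d·G[:,25] = (11011011000111010100101010)·(00000000000000000000100000) mod 2 = 0+0+0+0+0+0+0+0+0+0+0+0+0+0+0+0+0+0+0+0+1+0+0+0+0+0 mod 2 = 1
  c[26] = d·G[:,26] = (11011011000111010100101010)·(00000000000000000000010000) mod 2 = 0+0+0+0+0+0+0+0+0+0+0+0+0+0+0+0+0+0+0+0+0+0+0+0+0+0 mod 2 = 0
  c[27] = d·G[:,27] = (11011011000111010100101010)·(00000000000000000000001000) mod 2 = 0+0+0+0+0+0+0+0+0+0+0+0+0+0+0+0+0+0+0+0+0+0+1+0+0+0 mod 2 = 1
  c[28] = d·G[:,28] = (11011011000111010100101010)·(00000000000000000000000100) mod 2 = 0+0+0+0+0+0+0+0+0+0+0+0+0+0+0+0+0+0+0+0+0+0+0+0+0+0 mod 2 = 0
  c[29] = d·G[:,29] = (11011011000111010100101010)·(00000000000000000000000010) mod 2 = 0+0+0+0+0+0+0+0+0+0+0+0+0+0+0+0+0+0+0+0+0+0+0+0+1+0 mod 2 = 1
  c[30] = d·G[:,30] = (11011011000111010100101010)·(00000000000000000000000001) mod 2 = 0+0+0+0+0+0+0+0+0+0+0+0+0+0+0+0+0+0+0+0+0+0+0+0+0+0 mod 2 = 0
Codeword = 1011101010110000111010100101010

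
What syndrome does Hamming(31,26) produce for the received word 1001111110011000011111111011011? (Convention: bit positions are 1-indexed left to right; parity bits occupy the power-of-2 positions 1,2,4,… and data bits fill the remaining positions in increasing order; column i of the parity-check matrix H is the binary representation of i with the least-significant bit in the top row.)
Syndrome s = H · r^T (mod 2), r = 1001111110011000011111111011011:
  s[0] = (1010101010101010101010101010101)·(1001111110011000011111111011011) mod 2 = 1+0+0+0+1+0+1+0+1+0+0+0+1+0+0+0+0+0+1+0+1+0+1+0+1+0+1+0+0+0+1 mod 2 = 1
  s[1] = (0110011001100110011001100110011)·(1001111110011000011111111011011) mod 2 = 0+0+0+0+0+1+1+0+0+0+0+0+0+0+0+0+0+1+1+0+0+1+1+0+0+0+1+0+0+1+1 mod 2 = 1
  s[2] = (0001111000011110000111100001111)·(1001111110011000011111111011011) mod 2 = 0+0+0+1+1+1+1+0+0+0+0+1+1+0+0+0+0+0+0+1+1+1+1+0+0+0+0+1+0+1+1 mod 2 = 1
  s[3] = (0000000111111110000000011111111)·(1001111110011000011111111011011) mod 2 = 0+0+0+0+0+0+0+1+1+0+0+1+1+0+0+0+0+0+0+0+0+0+0+1+1+0+1+1+0+1+1 mod 2 = 0
  s[4] = (0000000000000001111111111111111)·(1001111110011000011111111011011) mod 2 = 0+0+0+0+0+0+0+0+0+0+0+0+0+0+0+0+0+1+1+1+1+1+1+1+1+0+1+1+0+1+1 mod 2 = 0
Syndrome = 11100
Non-zero syndrome: error at position 7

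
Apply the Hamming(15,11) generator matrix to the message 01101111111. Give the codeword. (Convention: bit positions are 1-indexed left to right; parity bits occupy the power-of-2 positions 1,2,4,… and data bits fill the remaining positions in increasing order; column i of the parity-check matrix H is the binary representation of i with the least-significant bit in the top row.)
Codeword c = d · G (mod 2), d = 01101111111:
  c[0] = d·G[:,0] = (01101111111)·(11011010101) mod 2 = 0+1+0+0+1+0+1+0+1+0+1 mod 2 = 1
  c[1] = d·G[:,1] = (01101111111)·(10110110011) mod 2 = 0+0+1+0+0+1+1+0+0+1+1 mod 2 = 1
  c[2] = d·G[:,2] = (01101111111)·(10000000000) mod 2 = 0+0+0+0+0+0+0+0+0+0+0 mod 2 = 0
  c[3] = d·G[:,3] = (01101111111)·(01110001111) mod 2 = 0+1+1+0+0+0+0+1+1+1+1 mod 2 = 0
  c[4] = d·G[:,4] = (01101111111)·(01000000000) mod 2 = 0+1+0+0+0+0+0+0+0+0+0 mod 2 = 1
  c[5] = d·G[:,5] = (01101111111)·(00100000000) mod 2 = 0+0+1+0+0+0+0+0+0+0+0 mod 2 = 1
  c[6] = d·G[:,6] = (01101111111)·(00010000000) mod 2 = 0+0+0+0+0+0+0+0+0+0+0 mod 2 = 0
  c[7] = d·G[:,7] = (01101111111)·(00001111111) mod 2 = 0+0+0+0+1+1+1+1+1+1+1 mod 2 = 1
  c[8] = d·G[:,8] = (01101111111)·(00001000000) mod 2 = 0+0+0+0+1+0+0+0+0+0+0 mod 2 = 1
  c[9] = d·G[:,9] = (01101111111)·(00000100000) mod 2 = 0+0+0+0+0+1+0+0+0+0+0 mod 2 = 1
  c[10] = d·G[:,10] = (01101111111)·(00000010000) mod 2 = 0+0+0+0+0+0+1+0+0+0+0 mod 2 = 1
  c[11] = d·G[:,11] = (01101111111)·(00000001000) mod 2 = 0+0+0+0+0+0+0+1+0+0+0 mod 2 = 1
  c[12] = d·G[:,12] = (01101111111)·(00000000100) mod 2 = 0+0+0+0+0+0+0+0+1+0+0 mod 2 = 1
  c[13] = d·G[:,13] = (01101111111)·(00000000010) mod 2 = 0+0+0+0+0+0+0+0+0+1+0 mod 2 = 1
  c[14] = d·G[:,14] = (01101111111)·(00000000001) mod 2 = 0+0+0+0+0+0+0+0+0+0+1 mod 2 = 1
Codeword = 110011011111111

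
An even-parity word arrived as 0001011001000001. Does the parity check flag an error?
Sum of received bits: 0+0+0+1+0+1+1+0+0+1+0+0+0+0+0+1 = 5; 5 mod 2 = 1. Result is 1 ≠ 0 → error detected.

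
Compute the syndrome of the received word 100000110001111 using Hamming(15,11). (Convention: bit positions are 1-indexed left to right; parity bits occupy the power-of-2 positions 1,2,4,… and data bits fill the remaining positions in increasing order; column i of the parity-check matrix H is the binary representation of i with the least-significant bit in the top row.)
Syndrome s = H · r^T (mod 2), r = 100000110001111:
  s[0] = (101010101010101)·(100000110001111) mod 2 = 1+0+0+0+0+0+1+0+0+0+0+0+1+0+1 mod 2 = 0
  s[1] = (011001100110011)·(100000110001111) mod 2 = 0+0+0+0+0+0+1+0+0+0+0+0+0+1+1 mod 2 = 1
  s[2] = (000111100001111)·(100000110001111) mod 2 = 0+0+0+0+0+0+1+0+0+0+0+1+1+1+1 mod 2 = 1
  s[3] = (000000011111111)·(100000110001111) mod 2 = 0+0+0+0+0+0+0+1+0+0+0+1+1+1+1 mod 2 = 1
Syndrome = 0111
Non-zero syndrome: error at position 14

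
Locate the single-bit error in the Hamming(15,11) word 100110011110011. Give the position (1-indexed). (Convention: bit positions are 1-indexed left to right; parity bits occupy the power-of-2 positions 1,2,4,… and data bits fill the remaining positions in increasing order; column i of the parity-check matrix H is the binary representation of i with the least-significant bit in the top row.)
Syndrome s = H · r^T (mod 2), r = 100110011110011:
  s[0] = (101010101010101)·(100110011110011) mod 2 = 1+0+0+0+1+0+0+0+1+0+1+0+0+0+1 mod 2 = 1
  s[1] = (011001100110011)·(100110011110011) mod 2 = 0+0+0+0+0+0+0+0+0+1+1+0+0+1+1 mod 2 = 0
  s[2] = (000111100001111)·(100110011110011) mod 2 = 0+0+0+1+1+0+0+0+0+0+0+0+0+1+1 mod 2 = 0
  s[3] = (000000011111111)·(100110011110011) mod 2 = 0+0+0+0+0+0+0+1+1+1+1+0+0+1+1 mod 2 = 0
Syndrome = 1000
Column i of H is the binary representation of i, so the syndrome is the binary index of the flipped bit.
Read s = 1000 with s[0] as LSB: 1·2^0 + 0·2^1 + 0·2^2 + 0·2^3 = 1.
Error is at bit position 1.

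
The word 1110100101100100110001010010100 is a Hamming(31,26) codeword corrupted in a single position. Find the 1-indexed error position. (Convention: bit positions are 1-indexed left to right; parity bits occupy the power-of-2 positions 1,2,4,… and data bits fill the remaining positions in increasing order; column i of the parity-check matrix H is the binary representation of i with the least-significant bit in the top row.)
Syndrome s = H · r^T (mod 2), r = 1110100101100100110001010010100:
  s[0] = (1010101010101010101010101010101)·(1110100101100100110001010010100) mod 2 = 1+0+1+0+1+0+0+0+0+0+1+0+0+0+0+0+1+0+0+0+0+0+0+0+0+0+1+0+1+0+0 mod 2 = 1
  s[1] = (0110011001100110011001100110011)·(1110100101100100110001010010100) mod 2 = 0+1+1+0+0+0+0+0+0+1+1+0+0+1+0+0+0+1+0+0+0+1+0+0+0+0+1+0+0+0+0 mod 2 = 0
  s[2] = (0001111000011110000111100001111)·(1110100101100100110001010010100) mod 2 = 0+0+0+0+1+0+0+0+0+0+0+0+0+1+0+0+0+0+0+0+0+1+0+0+0+0+0+0+1+0+0 mod 2 = 0
  s[3] = (0000000111111110000000011111111)·(1110100101100100110001010010100) mod 2 = 0+0+0+0+0+0+0+1+0+1+1+0+0+1+0+0+0+0+0+0+0+0+0+1+0+0+1+0+1+0+0 mod 2 = 1
  s[4] = (0000000000000001111111111111111)·(1110100101100100110001010010100) mod 2 = 0+0+0+0+0+0+0+0+0+0+0+0+0+0+0+0+1+1+0+0+0+1+0+1+0+0+1+0+1+0+0 mod 2 = 0
Syndrome = 10010
Column i of H is the binary representation of i, so the syndrome is the binary index of the flipped bit.
Read s = 10010 with s[0] as LSB: 1·2^0 + 0·2^1 + 0·2^2 + 1·2^3 + 0·2^4 = 9.
Error is at bit position 9.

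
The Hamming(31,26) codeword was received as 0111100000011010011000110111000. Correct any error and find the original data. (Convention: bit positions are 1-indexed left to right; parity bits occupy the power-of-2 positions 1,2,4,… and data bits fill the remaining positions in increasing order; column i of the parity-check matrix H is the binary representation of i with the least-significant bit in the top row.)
Syndrome s = H · r^T (mod 2), r = 0111100000011010011000110111000:
  s[0] = (1010101010101010101010101010101)·(0111100000011010011000110111000) mod 2 = 0+0+1+0+1+0+0+0+0+0+0+0+1+0+1+0+0+0+1+0+0+0+1+0+0+0+1+0+0+0+0 mod 2 = 1
  s[1] = (0110011001100110011001100110011)·(0111100000011010011000110111000) mod 2 = 0+1+1+0+0+0+0+0+0+0+0+0+0+0+1+0+0+1+1+0+0+0+1+0+0+1+1+0+0+0+0 mod 2 = 0
  s[2] = (0001111000011110000111100001111)·(0111100000011010011000110111000) mod 2 = 0+0+0+1+1+0+0+0+0+0+0+1+1+0+1+0+0+0+0+0+0+0+1+0+0+0+0+1+0+0+0 mod 2 = 1
  s[3] = (0000000111111110000000011111111)·(0111100000011010011000110111000) mod 2 = 0+0+0+0+0+0+0+0+0+0+0+1+1+0+1+0+0+0+0+0+0+0+0+1+0+1+1+1+0+0+0 mod 2 = 1
  s[4] = (0000000000000001111111111111111)·(0111100000011010011000110111000) mod 2 = 0+0+0+0+0+0+0+0+0+0+0+0+0+0+0+0+0+1+1+0+0+0+1+1+0+1+1+1+0+0+0 mod 2 = 1
Syndrome = 10111
Column 29 of H equals this syndrome → error at bit 29 (1-indexed).
Flip bit 29: 0111100000011010011000110111000 → 0111100000011010011000110111100
Extract data bits at positions {3,5,6,7,9,10,11,12,13,14,15,17,18,19,20,21,22,23,24,25,26,27,28,29,30,31}: 11000001101011000110111100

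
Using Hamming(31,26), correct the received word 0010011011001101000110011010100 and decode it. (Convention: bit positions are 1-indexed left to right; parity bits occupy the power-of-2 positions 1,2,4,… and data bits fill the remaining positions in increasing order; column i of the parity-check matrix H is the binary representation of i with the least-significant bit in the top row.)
Syndrome s = H · r^T (mod 2), r = 0010011011001101000110011010100:
  s[0] = (1010101010101010101010101010101)·(0010011011001101000110011010100) mod 2 = 0+0+1+0+0+0+1+0+1+0+0+0+1+0+0+0+0+0+0+0+1+0+0+0+1+0+1+0+1+0+0 mod 2 = 0
  s[1] = (0110011001100110011001100110011)·(0010011011001101000110011010100) mod 2 = 0+0+1+0+0+1+1+0+0+1+0+0+0+1+0+0+0+0+0+0+0+0+0+0+0+0+1+0+0+0+0 mod 2 = 0
  s[2] = (0001111000011110000111100001111)·(0010011011001101000110011010100) mod 2 = 0+0+0+0+0+1+1+0+0+0+0+0+1+1+0+0+0+0+0+1+1+0+0+0+0+0+0+0+1+0+0 mod 2 = 1
  s[3] = (0000000111111110000000011111111)·(0010011011001101000110011010100) mod 2 = 0+0+0+0+0+0+0+0+1+1+0+0+1+1+0+0+0+0+0+0+0+0+0+1+1+0+1+0+1+0+0 mod 2 = 0
  s[4] = (0000000000000001111111111111111)·(0010011011001101000110011010100) mod 2 = 0+0+0+0+0+0+0+0+0+0+0+0+0+0+0+1+0+0+0+1+1+0+0+1+1+0+1+0+1+0+0 mod 2 = 1
Syndrome = 00101
Column 20 of H equals this syndrome → error at bit 20 (1-indexed).
Flip bit 20: 0010011011001101000110011010100 → 0010011011001101000010011010100
Extract data bits at positions {3,5,6,7,9,10,11,12,13,14,15,17,18,19,20,21,22,23,24,25,26,27,28,29,30,31}: 10111100110000010011010100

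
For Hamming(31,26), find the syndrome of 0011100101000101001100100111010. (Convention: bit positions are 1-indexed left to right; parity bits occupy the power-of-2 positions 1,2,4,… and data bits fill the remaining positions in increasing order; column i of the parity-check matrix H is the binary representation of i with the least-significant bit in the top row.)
Syndrome s = H · r^T (mod 2), r = 0011100101000101001100100111010:
  s[0] = (1010101010101010101010101010101)·(0011100101000101001100100111010) mod 2 = 0+0+1+0+1+0+0+0+0+0+0+0+0+0+0+0+0+0+1+0+0+0+1+0+0+0+1+0+0+0+0 mod 2 = 1
  s[1] = (0110011001100110011001100110011)·(0011100101000101001100100111010) mod 2 = 0+0+1+0+0+0+0+0+0+1+0+0+0+1+0+0+0+0+1+0+0+0+1+0+0+1+1+0+0+1+0 mod 2 = 0
  s[2] = (0001111000011110000111100001111)·(0011100101000101001100100111010) mod 2 = 0+0+0+1+1+0+0+0+0+0+0+0+0+1+0+0+0+0+0+1+0+0+1+0+0+0+0+1+0+1+0 mod 2 = 1
  s[3] = (0000000111111110000000011111111)·(0011100101000101001100100111010) mod 2 = 0+0+0+0+0+0+0+1+0+1+0+0+0+1+0+0+0+0+0+0+0+0+0+0+0+1+1+1+0+1+0 mod 2 = 1
  s[4] = (0000000000000001111111111111111)·(0011100101000101001100100111010) mod 2 = 0+0+0+0+0+0+0+0+0+0+0+0+0+0+0+1+0+0+1+1+0+0+1+0+0+1+1+1+0+1+0 mod 2 = 0
Syndrome = 10110
Non-zero syndrome: error at position 13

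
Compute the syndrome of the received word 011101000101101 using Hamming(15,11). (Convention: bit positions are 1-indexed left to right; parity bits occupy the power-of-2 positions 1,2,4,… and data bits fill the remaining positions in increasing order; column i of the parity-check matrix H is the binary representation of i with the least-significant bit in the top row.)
Syndrome s = H · r^T (mod 2), r = 011101000101101:
  s[0] = (101010101010101)·(011101000101101) mod 2 = 0+0+1+0+0+0+0+0+0+0+0+0+1+0+1 mod 2 = 1
  s[1] = (011001100110011)·(011101000101101) mod 2 = 0+1+1+0+0+1+0+0+0+1+0+0+0+0+1 mod 2 = 1
  s[2] = (000111100001111)·(011101000101101) mod 2 = 0+0+0+1+0+1+0+0+0+0+0+1+1+0+1 mod 2 = 1
  s[3] = (000000011111111)·(011101000101101) mod 2 = 0+0+0+0+0+0+0+0+0+1+0+1+1+0+1 mod 2 = 0
Syndrome = 1110
Non-zero syndrome: error at position 7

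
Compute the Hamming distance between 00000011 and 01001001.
XOR = 01001010, count of 1s = 3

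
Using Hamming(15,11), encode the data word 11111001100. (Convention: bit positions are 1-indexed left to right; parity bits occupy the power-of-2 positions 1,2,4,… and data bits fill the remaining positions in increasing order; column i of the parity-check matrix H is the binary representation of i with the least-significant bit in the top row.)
Codeword c = d · G (mod 2), d = 11111001100:
  c[0] = d·G[:,0] = (11111001100)·(11011010101) mod 2 = 1+1+0+1+1+0+0+0+1+0+0 mod 2 = 1
  c[1] = d·G[:,1] = (11111001100)·(10110110011) mod 2 = 1+0+1+1+0+0+0+0+0+0+0 mod 2 = 1
  c[2] = d·G[:,2] = (11111001100)·(10000000000) mod 2 = 1+0+0+0+0+0+0+0+0+0+0 mod 2 = 1
  c[3] = d·G[:,3] = (11111001100)·(01110001111) mod 2 = 0+1+1+1+0+0+0+1+1+0+0 mod 2 = 1
  c[4] = d·G[:,4] = (11111001100)·(01000000000) mod 2 = 0+1+0+0+0+0+0+0+0+0+0 mod 2 = 1
  c[5] = d·G[:,5] = (11111001100)·(00100000000) mod 2 = 0+0+1+0+0+0+0+0+0+0+0 mod 2 = 1
  c[6] = d·G[:,6] = (11111001100)·(00010000000) mod 2 = 0+0+0+1+0+0+0+0+0+0+0 mod 2 = 1
  c[7] = d·G[:,7] = (11111001100)·(00001111111) mod 2 = 0+0+0+0+1+0+0+1+1+0+0 mod 2 = 1
  c[8] = d·G[:,8] = (11111001100)·(00001000000) mod 2 = 0+0+0+0+1+0+0+0+0+0+0 mod 2 = 1
  c[9] = d·G[:,9] = (11111001100)·(00000100000) mod 2 = 0+0+0+0+0+0+0+0+0+0+0 mod 2 = 0
  c[10] = d·G[:,10] = (11111001100)·(00000010000) mod 2 = 0+0+0+0+0+0+0+0+0+0+0 mod 2 = 0
  c[11] = d·G[:,11] = (11111001100)·(00000001000) mod 2 = 0+0+0+0+0+0+0+1+0+0+0 mod 2 = 1
  c[12] = d·G[:,12] = (11111001100)·(00000000100) mod 2 = 0+0+0+0+0+0+0+0+1+0+0 mod 2 = 1
  c[13] = d·G[:,13] = (11111001100)·(00000000010) mod 2 = 0+0+0+0+0+0+0+0+0+0+0 mod 2 = 0
  c[14] = d·G[:,14] = (11111001100)·(00000000001) mod 2 = 0+0+0+0+0+0+0+0+0+0+0 mod 2 = 0
Codeword = 111111111001100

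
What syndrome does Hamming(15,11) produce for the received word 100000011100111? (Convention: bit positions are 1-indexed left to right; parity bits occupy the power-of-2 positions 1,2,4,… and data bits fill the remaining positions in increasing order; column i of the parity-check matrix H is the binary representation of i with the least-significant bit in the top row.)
Syndrome s = H · r^T (mod 2), r = 100000011100111:
  s[0] = (101010101010101)·(100000011100111) mod 2 = 1+0+0+0+0+0+0+0+1+0+0+0+1+0+1 mod 2 = 0
  s[1] = (011001100110011)·(100000011100111) mod 2 = 0+0+0+0+0+0+0+0+0+1+0+0+0+1+1 mod 2 = 1
  s[2] = (000111100001111)·(100000011100111) mod 2 = 0+0+0+0+0+0+0+0+0+0+0+0+1+1+1 mod 2 = 1
  s[3] = (000000011111111)·(100000011100111) mod 2 = 0+0+0+0+0+0+0+1+1+1+0+0+1+1+1 mod 2 = 0
Syndrome = 0110
Non-zero syndrome: error at position 6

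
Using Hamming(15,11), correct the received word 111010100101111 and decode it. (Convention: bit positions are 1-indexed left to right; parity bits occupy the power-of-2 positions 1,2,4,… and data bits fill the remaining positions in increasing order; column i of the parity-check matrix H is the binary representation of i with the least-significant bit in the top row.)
Syndrome s = H · r^T (mod 2), r = 111010100101111:
  s[0] = (101010101010101)·(111010100101111) mod 2 = 1+0+1+0+1+0+1+0+0+0+0+0+1+0+1 mod 2 = 0
  s[1] = (011001100110011)·(111010100101111) mod 2 = 0+1+1+0+0+0+1+0+0+1+0+0+0+1+1 mod 2 = 0
  s[2] = (000111100001111)·(111010100101111) mod 2 = 0+0+0+0+1+0+1+0+0+0+0+1+1+1+1 mod 2 = 0
  s[3] = (000000011111111)·(111010100101111) mod 2 = 0+0+0+0+0+0+0+0+0+1+0+1+1+1+1 mod 2 = 1
Syndrome = 0001
Column 8 of H equals this syndrome → error at bit 8 (1-indexed).
Flip bit 8: 111010100101111 → 111010110101111
Extract data bits at positions {3,5,6,7,9,10,11,12,13,14,15}: 11010101111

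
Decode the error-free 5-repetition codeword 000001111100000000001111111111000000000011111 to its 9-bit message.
Split into 5-bit blocks: 00000 11111 00000 00000 11111 11111 00000 00000 11111
Data = 010011001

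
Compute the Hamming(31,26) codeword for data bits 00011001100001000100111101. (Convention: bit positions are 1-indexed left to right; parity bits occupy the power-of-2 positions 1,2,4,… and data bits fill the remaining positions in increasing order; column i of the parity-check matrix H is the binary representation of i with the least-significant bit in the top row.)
Codeword c = d · G (mod 2), d = 00011001100001000100111101:
  c[0] = d·G[:,0] = (00011001100001000100111101)·(11011010101101010101010101) mod 2 = 0+0+0+1+1+0+0+0+1+0+0+0+0+1+0+0+0+1+0+0+0+1+0+1+0+1 mod 2 = 0
  c[1] = d·G[:,1] = (00011001100001000100111101)·(10110110011011001100110011) mod 2 = 0+0+0+1+0+0+0+0+0+0+0+0+0+1+0+0+0+1+0+0+1+1+0+0+0+1 mod 2 = 0
  c[2] = d·G[:,2] = (00011001100001000100111101)·(10000000000000000000000000) mod 2 = 0+0+0+0+0+0+0+0+0+0+0+0+0+0+0+0+0+0+0+0+0+0+0+0+0+0 mod 2 = 0
  c[3] = d·G[:,3] = (00011001100001000100111101)·(01110001111000111100001111) mod 2 = 0+0+0+1+0+0+0+1+1+0+0+0+0+0+0+0+0+1+0+0+0+0+1+1+0+1 mod 2 = 1
  c[4] = d·G[:,4] = (00011001100001000100111101)·(01000000000000000000000000) mod 2 = 0+0+0+0+0+0+0+0+0+0+0+0+0+0+0+0+0+0+0+0+0+0+0+0+0+0 mod 2 = 0
  c[5] = d·G[:,5] = (00011001100001000100111101)·(00100000000000000000000000) mod 2 = 0+0+0+0+0+0+0+0+0+0+0+0+0+0+0+0+0+0+0+0+0+0+0+0+0+0 mod 2 = 0
  c[6] = d·G[:,6] = (00011001100001000100111101)·(00010000000000000000000000) mod 2 = 0+0+0+1+0+0+0+0+0+0+0+0+0+0+0+0+0+0+0+0+0+0+0+0+0+0 mod 2 = 1
  c[7] = d·G[:,7] = (00011001100001000100111101)·(00001111111000000011111111) mod 2 = 0+0+0+0+1+0+0+1+1+0+0+0+0+0+0+0+0+0+0+0+1+1+1+1+0+1 mod 2 = 0
  c[8] = d·G[:,8] = (00011001100001000100111101)·(00001000000000000000000000) mod 2 = 0+0+0+0+1+0+0+0+0+0+0+0+0+0+0+0+0+0+0+0+0+0+0+0+0+0 mod 2 = 1
  c[9] = d·G[:,9] = (00011001100001000100111101)·(00000100000000000000000000) mod 2 = 0+0+0+0+0+0+0+0+0+0+0+0+0+0+0+0+0+0+0+0+0+0+0+0+0+0 mod 2 = 0
  c[10] = d·G[:,10] = (00011001100001000100111101)·(00000010000000000000000000) mod 2 = 0+0+0+0+0+0+0+0+0+0+0+0+0+0+0+0+0+0+0+0+0+0+0+0+0+0 mod 2 = 0
  c[11] = d·G[:,11] = (00011001100001000100111101)·(00000001000000000000000000) mod 2 = 0+0+0+0+0+0+0+1+0+0+0+0+0+0+0+0+0+0+0+0+0+0+0+0+0+0 mod 2 = 1
  c[12] = d·G[:,12] = (00011001100001000100111101)·(00000000100000000000000000) mod 2 = 0+0+0+0+0+0+0+0+1+0+0+0+0+0+0+0+0+0+0+0+0+0+0+0+0+0 mod 2 = 1
  c[13] = d·G[:,13] = (00011001100001000100111101)·(00000000010000000000000000) mod 2 = 0+0+0+0+0+0+0+0+0+0+0+0+0+0+0+0+0+0+0+0+0+0+0+0+0+0 mod 2 = 0
  c[14] = d·G[:,14] = (00011001100001000100111101)·(00000000001000000000000000) mod 2 = 0+0+0+0+0+0+0+0+0+0+0+0+0+0+0+0+0+0+0+0+0+0+0+0+0+0 mod 2 = 0
  c[15] = d·G[:,15] = (00011001100001000100111101)·(00000000000111111111111111) mod 2 = 0+0+0+0+0+0+0+0+0+0+0+0+0+1+0+0+0+1+0+0+1+1+1+1+0+1 mod 2 = 1
  c[16] = d·G[:,16] = (00011001100001000100111101)·(00000000000100000000000000) mod 2 = 0+0+0+0+0+0+0+0+0+0+0+0+0+0+0+0+0+0+0+0+0+0+0+0+0+0 mod 2 = 0
  c[17] = d·G[:,17] = (00011001100001000100111101)·(00000000000010000000000000) mod 2 = 0+0+0+0+0+0+0+0+0+0+0+0+0+0+0+0+0+0+0+0+0+0+0+0+0+0 mod 2 = 0
  c[18] = d·G[:,18] = (00011001100001000100111101)·(00000000000001000000000000) mod 2 = 0+0+0+0+0+0+0+0+0+0+0+0+0+1+0+0+0+0+0+0+0+0+0+0+0+0 mod 2 = 1
  c[19] = d·G[:,19] = (00011001100001000100111101)·(00000000000000100000000000) mod 2 = 0+0+0+0+0+0+0+0+0+0+0+0+0+0+0+0+0+0+0+0+0+0+0+0+0+0 mod 2 = 0
  c[20] = d·G[:,20] = (00011001100001000100111101)·(00000000000000010000000000) mod 2 = 0+0+0+0+0+0+0+0+0+0+0+0+0+0+0+0+0+0+0+0+0+0+0+0+0+0 mod 2 = 0
  c[21] = d·G[:,21] = (00011001100001000100111101)·(00000000000000001000000000) mod 2 = 0+0+0+0+0+0+0+0+0+0+0+0+0+0+0+0+0+0+0+0+0+0+0+0+0+0 mod 2 = 0
  c[22] = d·G[:,22] = (00011001100001000100111101)·(00000000000000000100000000) mod 2 = 0+0+0+0+0+0+0+0+0+0+0+0+0+0+0+0+0+1+0+0+0+0+0+0+0+0 mod 2 = 1
  c[23] = d·G[:,23] = (00011001100001000100111101)·(00000000000000000010000000) mod 2 = 0+0+0+0+0+0+0+0+0+0+0+0+0+0+0+0+0+0+0+0+0+0+0+0+0+0 mod 2 = 0
  c[24] = d·G[:,24] = (00011001100001000100111101)·(00000000000000000001000000) mod 2 = 0+0+0+0+0+0+0+0+0+0+0+0+0+0+0+0+0+0+0+0+0+0+0+0+0+0 mod 2 = 0
  c[25] = d·G[:,25] = (00011001100001000100111101)·(00000000000000000000100000) mod 2 = 0+0+0+0+0+0+0+0+0+0+0+0+0+0+0+0+0+0+0+0+1+0+0+0+0+0 mod 2 = 1
  c[26] = d·G[:,26] = (00011001100001000100111101)·(00000000000000000000010000) mod 2 = 0+0+0+0+0+0+0+0+0+0+0+0+0+0+0+0+0+0+0+0+0+1+0+0+0+0 mod 2 = 1
  c[27] = d·G[:,27] = (00011001100001000100111101)·(00000000000000000000001000) mod 2 = 0+0+0+0+0+0+0+0+0+0+0+0+0+0+0+0+0+0+0+0+0+0+1+0+0+0 mod 2 = 1
  c[28] = d·G[:,28] = (00011001100001000100111101)·(00000000000000000000000100) mod 2 = 0+0+0+0+0+0+0+0+0+0+0+0+0+0+0+0+0+0+0+0+0+0+0+1+0+0 mod 2 = 1
  c[29] = d·G[:,29] = (00011001100001000100111101)·(00000000000000000000000010) mod 2 = 0+0+0+0+0+0+0+0+0+0+0+0+0+0+0+0+0+0+0+0+0+0+0+0+0+0 mod 2 = 0
  c[30] = d·G[:,30] = (00011001100001000100111101)·(00000000000000000000000001) mod 2 = 0+0+0+0+0+0+0+0+0+0+0+0+0+0+0+0+0+0+0+0+0+0+0+0+0+1 mod 2 = 1
Codeword = 0001001010011001001000100111101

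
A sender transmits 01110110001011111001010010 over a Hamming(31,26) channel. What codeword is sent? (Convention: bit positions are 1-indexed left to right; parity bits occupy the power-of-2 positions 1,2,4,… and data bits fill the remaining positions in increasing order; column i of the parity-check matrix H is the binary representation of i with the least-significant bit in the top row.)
Codeword c = d · G (mod 2), d = 01110110001011111001010010:
  c[0] = d·G[:,0] = (01110110001011111001010010)·(11011010101101010101010101) mod 2 = 0+1+0+1+0+0+1+0+0+0+1+0+0+1+0+1+0+0+0+1+0+1+0+0+0+0 mod 2 = 0
  c[1] = d·G[:,1] = (01110110001011111001010010)·(10110110011011001100110011) mod 2 = 0+0+1+1+0+1+1+0+0+0+1+0+1+1+0+0+1+0+0+0+0+1+0+0+1+0 mod 2 = 0
  c[2] = d·G[:,2] = (01110110001011111001010010)·(10000000000000000000000000) mod 2 = 0+0+0+0+0+0+0+0+0+0+0+0+0+0+0+0+0+0+0+0+0+0+0+0+0+0 mod 2 = 0
  c[3] = d·G[:,3] = (01110110001011111001010010)·(01110001111000111100001111) mod 2 = 0+1+1+1+0+0+0+0+0+0+1+0+0+0+1+1+1+0+0+0+0+0+0+0+1+0 mod 2 = 0
  c[4] = d·G[:,4] = (01110110001011111001010010)·(01000000000000000000000000) mod 2 = 0+1+0+0+0+0+0+0+0+0+0+0+0+0+0+0+0+0+0+0+0+0+0+0+0+0 mod 2 = 1
  c[5] = d·G[:,5] = (01110110001011111001010010)·(00100000000000000000000000) mod 2 = 0+0+1+0+0+0+0+0+0+0+0+0+0+0+0+0+0+0+0+0+0+0+0+0+0+0 mod 2 = 1
  c[6] = d·G[:,6] = (01110110001011111001010010)·(00010000000000000000000000) mod 2 = 0+0+0+1+0+0+0+0+0+0+0+0+0+0+0+0+0+0+0+0+0+0+0+0+0+0 mod 2 = 1
  c[7] = d·G[:,7] = (01110110001011111001010010)·(00001111111000000011111111) mod 2 = 0+0+0+0+0+1+1+0+0+0+1+0+0+0+0+0+0+0+0+1+0+1+0+0+1+0 mod 2 = 0
  c[8] = d·G[:,8] = (01110110001011111001010010)·(00001000000000000000000000) mod 2 = 0+0+0+0+0+0+0+0+0+0+0+0+0+0+0+0+0+0+0+0+0+0+0+0+0+0 mod 2 = 0
  c[9] = d·G[:,9] = (01110110001011111001010010)·(00000100000000000000000000) mod 2 = 0+0+0+0+0+1+0+0+0+0+0+0+0+0+0+0+0+0+0+0+0+0+0+0+0+0 mod 2 = 1
  c[10] = d·G[:,10] = (01110110001011111001010010)·(00000010000000000000000000) mod 2 = 0+0+0+0+0+0+1+0+0+0+0+0+0+0+0+0+0+0+0+0+0+0+0+0+0+0 mod 2 = 1
  c[11] = d·G[:,11] = (01110110001011111001010010)·(00000001000000000000000000) mod 2 = 0+0+0+0+0+0+0+0+0+0+0+0+0+0+0+0+0+0+0+0+0+0+0+0+0+0 mod 2 = 0
  c[12] = d·G[:,12] = (01110110001011111001010010)·(00000000100000000000000000) mod 2 = 0+0+0+0+0+0+0+0+0+0+0+0+0+0+0+0+0+0+0+0+0+0+0+0+0+0 mod 2 = 0
  c[13] = d·G[:,13] = (01110110001011111001010010)·(00000000010000000000000000) mod 2 = 0+0+0+0+0+0+0+0+0+0+0+0+0+0+0+0+0+0+0+0+0+0+0+0+0+0 mod 2 = 0
  c[14] = d·G[:,14] = (01110110001011111001010010)·(00000000001000000000000000) mod 2 = 0+0+0+0+0+0+0+0+0+0+1+0+0+0+0+0+0+0+0+0+0+0+0+0+0+0 mod 2 = 1
  c[15] = d·G[:,15] = (01110110001011111001010010)·(00000000000111111111111111) mod 2 = 0+0+0+0+0+0+0+0+0+0+0+0+1+1+1+1+1+0+0+1+0+1+0+0+1+0 mod 2 = 0
  c[16] = d·G[:,16] = (01110110001011111001010010)·(00000000000100000000000000) mod 2 = 0+0+0+0+0+0+0+0+0+0+0+0+0+0+0+0+0+0+0+0+0+0+0+0+0+0 mod 2 = 0
  c[17] = d·G[:,17] = (01110110001011111001010010)·(00000000000010000000000000) mod 2 = 0+0+0+0+0+0+0+0+0+0+0+0+1+0+0+0+0+0+0+0+0+0+0+0+0+0 mod 2 = 1
  c[18] = d·G[:,18] = (01110110001011111001010010)·(00000000000001000000000000) mod 2 = 0+0+0+0+0+0+0+0+0+0+0+0+0+1+0+0+0+0+0+0+0+0+0+0+0+0 mod 2 = 1
  c[19] = d·G[:,19] = (01110110001011111001010010)·(00000000000000100000000000) mod 2 = 0+0+0+0+0+0+0+0+0+0+0+0+0+0+1+0+0+0+0+0+0+0+0+0+0+0 mod 2 = 1
  c[20] = d·G[:,20] = (01110110001011111001010010)·(00000000000000010000000000) mod 2 = 0+0+0+0+0+0+0+0+0+0+0+0+0+0+0+1+0+0+0+0+0+0+0+0+0+0 mod 2 = 1
  c[21] = d·G[:,21] = (01110110001011111001010010)·(00000000000000001000000000) mod 2 = 0+0+0+0+0+0+0+0+0+0+0+0+0+0+0+0+1+0+0+0+0+0+0+0+0+0 mod 2 = 1
  c[22] = d·G[:,22] = (01110110001011111001010010)·(00000000000000000100000000) mod 2 = 0+0+0+0+0+0+0+0+0+0+0+0+0+0+0+0+0+0+0+0+0+0+0+0+0+0 mod 2 = 0
  c[23] = d·G[:,23] = (01110110001011111001010010)·(00000000000000000010000000) mod 2 = 0+0+0+0+0+0+0+0+0+0+0+0+0+0+0+0+0+0+0+0+0+0+0+0+0+0 mod 2 = 0
  c[24] = d·G[:,24] = (01110110001011111001010010)·(00000000000000000001000000) mod 2 = 0+0+0+0+0+0+0+0+0+0+0+0+0+0+0+0+0+0+0+1+0+0+0+0+0+0 mod 2 = 1
  c[25] = d·G[:,25] = (01110110001011111001010010)·(00000000000000000000100000) mod 2 = 0+0+0+0+0+0+0+0+0+0+0+0+0+0+0+0+0+0+0+0+0+0+0+0+0+0 mod 2 = 0
  c[26] = d·G[:,26] = (01110110001011111001010010)·(00000000000000000000010000) mod 2 = 0+0+0+0+0+0+0+0+0+0+0+0+0+0+0+0+0+0+0+0+0+1+0+0+0+0 mod 2 = 1
  c[27] = d·G[:,27] = (01110110001011111001010010)·(00000000000000000000001000) mod 2 = 0+0+0+0+0+0+0+0+0+0+0+0+0+0+0+0+0+0+0+0+0+0+0+0+0+0 mod 2 = 0
  c[28] = d·G[:,28] = (01110110001011111001010010)·(00000000000000000000000100) mod 2 = 0+0+0+0+0+0+0+0+0+0+0+0+0+0+0+0+0+0+0+0+0+0+0+0+0+0 mod 2 = 0
  c[29] = d·G[:,29] = (01110110001011111001010010)·(00000000000000000000000010) mod 2 = 0+0+0+0+0+0+0+0+0+0+0+0+0+0+0+0+0+0+0+0+0+0+0+0+1+0 mod 2 = 1
  c[30] = d·G[:,30] = (01110110001011111001010010)·(00000000000000000000000001) mod 2 = 0+0+0+0+0+0+0+0+0+0+0+0+0+0+0+0+0+0+0+0+0+0+0+0+0+0 mod 2 = 0
Codeword = 0000111001100010011111001010010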